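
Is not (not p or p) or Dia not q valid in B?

Tableau for the negation not (not (not p or p) or Dia not q):
1. not (not (not p or p) or Dia not q), u
2. not p or p, u   [neg-or-rule on 1]
3. not Dia not q, u   [neg-or-rule on 1]
4. q, u   [neg-Dia-rule on 3 via uRu]
5. p, u   [or-rule on 2 (branches; this branch)]
Accessibility: uRu
The negation has an open branch (countermodel exists).

Invalid (countermodel exists)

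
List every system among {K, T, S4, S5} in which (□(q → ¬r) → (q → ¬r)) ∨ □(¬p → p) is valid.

K-tableau for the negation ¬((□(q → ¬r) → (q → ¬r)) ∨ □(¬p → p)):
1. ¬((□(q → ¬r) → (q → ¬r)) ∨ □(¬p → p)), 0
2. ¬(□(q → ¬r) → (q → ¬r)), 0   [¬∨-rule on 1]
3. ¬□(¬p → p), 0   [¬∨-rule on 1]
4. □(q → ¬r), 0   [¬→-rule on 2]
5. ¬(q → ¬r), 0   [¬→-rule on 2]
6. q, 0   [¬→-rule on 5]
7. r, 0   [¬→-rule on 5]
8. ¬(¬p → p), 1   [¬□-rule on 3: fresh world 1, 0R1]
9. ¬p, 1   [¬→-rule on 8]
10. q → ¬r, 1   [□-rule on 4 via 0R1]
11. ¬r, 1   [→-rule on 10 (branches; this branch)]
Accessibility: 0R1
Complete open branch: countermodel on a K-frame, so not valid in K.
T-tableau for the negation ¬((□(q → ¬r) → (q → ¬r)) ∨ □(¬p → p)):
1. ¬((□(q → ¬r) → (q → ¬r)) ∨ □(¬p → p)), 0
2. ¬(□(q → ¬r) → (q → ¬r)), 0   [¬∨-rule on 1]
3. ¬□(¬p → p), 0   [¬∨-rule on 1]
4. □(q → ¬r), 0   [¬→-rule on 2]
5. ¬(q → ¬r), 0   [¬→-rule on 2]
6. q, 0   [¬→-rule on 5]
7. r, 0   [¬→-rule on 5]
8. q → ¬r, 0   [□-rule on 4 via 0R0]
9. ¬r, 0   [→-rule on 8 (branches; this branch)]
Accessibility: 0R0
Branch closes: r and ¬r both at 0.
Every branch closes (one shown): valid in T, hence also in S4, S5 (every theorem of T is a theorem of S4 and S5).

T, S4, S5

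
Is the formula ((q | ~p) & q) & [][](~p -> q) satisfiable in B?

Satisfiable (open branch found)

1. ((q | ~p) & q) & [][](~p -> q), u
2. (q | ~p) & q, u
3. [][](~p -> q), u
4. q | ~p, u
5. q, u
6. [](~p -> q), u
7. ~p -> q, u
8. ~p, u
Accessibility: uRu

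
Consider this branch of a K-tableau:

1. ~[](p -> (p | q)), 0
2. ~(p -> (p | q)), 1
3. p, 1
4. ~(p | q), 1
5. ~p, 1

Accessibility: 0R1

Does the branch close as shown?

Yes, closed

Both p and ~p appear at 1.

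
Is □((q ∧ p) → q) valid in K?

Valid in K

Tableau for the negation ¬□((q ∧ p) → q):
1. ¬□((q ∧ p) → q), 0
2. ¬((q ∧ p) → q), 1   [¬□-rule on 1: fresh world 1, 0R1]
3. q ∧ p, 1   [¬→-rule on 2]
4. ¬q, 1   [¬→-rule on 2]
5. q, 1   [∧-rule on 3]
6. p, 1   [∧-rule on 3]
Accessibility: 0R1
Branch closes: q and ¬q both at 1.
All branches of the negation close; one closing branch shown above.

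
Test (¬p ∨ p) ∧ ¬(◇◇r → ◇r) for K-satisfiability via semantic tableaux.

Satisfiable (open branch found)

1. (¬p ∨ p) ∧ ¬(◇◇r → ◇r), w0
2. ¬p ∨ p, w0   [∧-rule on 1]
3. ¬(◇◇r → ◇r), w0   [∧-rule on 1]
4. ◇◇r, w0   [¬→-rule on 3]
5. ¬◇r, w0   [¬→-rule on 3]
6. p, w0   [∨-rule on 2 (branches; this branch)]
7. ◇r, w1   [◇-rule on 4: fresh world w1, w0Rw1]
8. ¬r, w1   [¬◇-rule on 5 via w0Rw1]
9. r, w2   [◇-rule on 7: fresh world w2, w1Rw2]
Accessibility: w0Rw1, w1Rw2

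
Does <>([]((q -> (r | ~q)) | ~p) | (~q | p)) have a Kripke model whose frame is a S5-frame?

Satisfiable (open branch found)

1. <>([]((q -> (r | ~q)) | ~p) | (~q | p)), u
2. []((q -> (r | ~q)) | ~p) | (~q | p), v
3. ~q | p, v
4. p, v
Accessibility: uRu, uRv, vRu, vRv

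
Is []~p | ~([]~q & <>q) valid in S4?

Valid

Tableau for the negation ~([]~p | ~([]~q & <>q)):
1. ~([]~p | ~([]~q & <>q)), u
2. ~[]~p, u
3. []~q & <>q, u
4. []~q, u
5. <>q, u
6. ~q, u
7. p, v
8. ~q, v
9. q, w
10. ~q, w
Accessibility: uRu, uRv, uRw, vRv, wRw
Branch closes: q and ~q both at w.
All branches of the negation close; one closing branch shown above.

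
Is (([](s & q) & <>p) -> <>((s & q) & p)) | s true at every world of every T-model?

Yes, valid

Tableau for the negation ~((([](s & q) & <>p) -> <>((s & q) & p)) | s):
1. ~((([](s & q) & <>p) -> <>((s & q) & p)) | s), 0
2. ~(([](s & q) & <>p) -> <>((s & q) & p)), 0
3. ~s, 0
4. [](s & q) & <>p, 0
5. ~<>((s & q) & p), 0
6. [](s & q), 0
7. <>p, 0
8. ~((s & q) & p), 0
9. s & q, 0
10. s, 0
11. q, 0
Accessibility: 0R0
Branch closes: s and ~s both at 0.
All branches of the negation close; one closing branch shown above.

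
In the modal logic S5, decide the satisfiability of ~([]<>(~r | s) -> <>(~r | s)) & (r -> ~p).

1. ~([]<>(~r | s) -> <>(~r | s)) & (r -> ~p), u
2. ~([]<>(~r | s) -> <>(~r | s)), u
3. r -> ~p, u
4. []<>(~r | s), u
5. ~<>(~r | s), u
6. <>(~r | s), u
7. ~(~r | s), u
8. r, u
9. ~s, u
10. ~p, u
11. ~r | s, v
12. <>(~r | s), v
13. ~(~r | s), v
14. r, v
15. ~s, v
16. s, v
Accessibility: uRu, uRv, vRu, vRv
Branch closes: s and ~s both at v.
All branches of the tableau close; one closing branch shown above.

No, unsatisfiable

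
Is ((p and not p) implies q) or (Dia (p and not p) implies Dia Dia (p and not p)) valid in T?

Tableau for the negation not (((p and not p) implies q) or (Dia (p and not p) implies Dia Dia (p and not p))):
1. not (((p and not p) implies q) or (Dia (p and not p) implies Dia Dia (p and not p))), 0
2. not ((p and not p) implies q), 0
3. not (Dia (p and not p) implies Dia Dia (p and not p)), 0
4. p and not p, 0
5. not q, 0
6. Dia (p and not p), 0
7. not Dia Dia (p and not p), 0
8. p, 0
9. not p, 0
Accessibility: 0R0
Branch closes: p and not p both at 0.
All branches of the negation close; one closing branch shown above.

Valid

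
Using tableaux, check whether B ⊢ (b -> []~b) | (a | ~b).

Invalid (countermodel exists)

Tableau for the negation ~((b -> []~b) | (a | ~b)):
1. ~((b -> []~b) | (a | ~b)), w0
2. ~(b -> []~b), w0
3. ~(a | ~b), w0
4. b, w0
5. ~[]~b, w0
6. ~a, w0
7. b, w1
Accessibility: w0Rw0, w0Rw1, w1Rw0, w1Rw1
The negation has an open branch (countermodel exists).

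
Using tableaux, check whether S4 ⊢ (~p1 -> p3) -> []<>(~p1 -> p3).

Tableau for the negation ~((~p1 -> p3) -> []<>(~p1 -> p3)):
1. ~((~p1 -> p3) -> []<>(~p1 -> p3)), w0
2. ~p1 -> p3, w0   [~->-rule on 1]
3. ~[]<>(~p1 -> p3), w0   [~->-rule on 1]
4. p3, w0   [->-rule on 2 (branches; this branch)]
5. ~<>(~p1 -> p3), w1   [~[]-rule on 3: fresh world w1, w0Rw1]
6. ~(~p1 -> p3), w1   [~<>-rule on 5 via w1Rw1]
7. ~p1, w1   [~->-rule on 6]
8. ~p3, w1   [~->-rule on 6]
Accessibility: w0Rw0, w0Rw1, w1Rw1
The negation has an open branch (countermodel exists).

Not valid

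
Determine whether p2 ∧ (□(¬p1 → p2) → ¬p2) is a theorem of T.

Tableau for the negation ¬(p2 ∧ (□(¬p1 → p2) → ¬p2)):
1. ¬(p2 ∧ (□(¬p1 → p2) → ¬p2)), u
2. ¬(□(¬p1 → p2) → ¬p2), u   [¬∧-rule on 1 (branches; this branch)]
3. □(¬p1 → p2), u   [¬→-rule on 2]
4. p2, u   [¬→-rule on 2]
5. ¬p1 → p2, u   [□-rule on 3 via uRu]
Accessibility: uRu
The negation has an open branch (countermodel exists).

Not valid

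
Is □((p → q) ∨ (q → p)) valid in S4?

Tableau for the negation ¬□((p → q) ∨ (q → p)):
1. ¬□((p → q) ∨ (q → p)), u
2. ¬((p → q) ∨ (q → p)), v
3. ¬(p → q), v
4. ¬(q → p), v
5. p, v
6. ¬q, v
7. q, v
8. ¬p, v
Accessibility: uRu, uRv, vRv
Branch closes: q and ¬q both at v.
Every branch of the negation's tableau closes; the branch above is one of them.

Valid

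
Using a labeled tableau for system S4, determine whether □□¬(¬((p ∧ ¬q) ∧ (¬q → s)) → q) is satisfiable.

1. □□¬(¬((p ∧ ¬q) ∧ (¬q → s)) → q), u
2. □¬(¬((p ∧ ¬q) ∧ (¬q → s)) → q), u   [□-rule on 1 via uRu]
3. ¬(¬((p ∧ ¬q) ∧ (¬q → s)) → q), u   [□-rule on 2 via uRu]
4. ¬((p ∧ ¬q) ∧ (¬q → s)), u   [¬→-rule on 3]
5. ¬q, u   [¬→-rule on 3]
6. ¬(¬q → s), u   [¬∧-rule on 4 (branches; this branch)]
7. ¬s, u   [¬→-rule on 6]
Accessibility: uRu

Satisfiable (open branch found)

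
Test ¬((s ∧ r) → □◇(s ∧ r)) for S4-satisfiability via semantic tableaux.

1. ¬((s ∧ r) → □◇(s ∧ r)), 0
2. s ∧ r, 0   [¬→-rule on 1]
3. ¬□◇(s ∧ r), 0   [¬→-rule on 1]
4. s, 0   [∧-rule on 2]
5. r, 0   [∧-rule on 2]
6. ¬◇(s ∧ r), 1   [¬□-rule on 3: fresh world 1, 0R1]
7. ¬(s ∧ r), 1   [¬◇-rule on 6 via 1R1]
8. ¬r, 1   [¬∧-rule on 7 (branches; this branch)]
Accessibility: 0R0, 0R1, 1R1

Yes, satisfiable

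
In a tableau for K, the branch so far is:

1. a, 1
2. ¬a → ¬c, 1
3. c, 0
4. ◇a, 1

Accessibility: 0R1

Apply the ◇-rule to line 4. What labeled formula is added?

a fresh world 2 with 1R2, and a at 2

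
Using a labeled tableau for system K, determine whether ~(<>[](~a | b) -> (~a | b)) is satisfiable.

1. ~(<>[](~a | b) -> (~a | b)), 0
2. <>[](~a | b), 0   [~->-rule on 1]
3. ~(~a | b), 0   [~->-rule on 1]
4. a, 0   [~|-rule on 3]
5. ~b, 0   [~|-rule on 3]
6. [](~a | b), 1   [<>-rule on 2: fresh world 1, 0R1]
Accessibility: 0R1

Satisfiable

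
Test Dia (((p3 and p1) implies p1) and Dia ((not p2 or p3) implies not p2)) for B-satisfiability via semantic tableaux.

1. Dia (((p3 and p1) implies p1) and Dia ((not p2 or p3) implies not p2)), w0
2. ((p3 and p1) implies p1) and Dia ((not p2 or p3) implies not p2), w1
3. (p3 and p1) implies p1, w1
4. Dia ((not p2 or p3) implies not p2), w1
5. p1, w1
6. (not p2 or p3) implies not p2, w2
7. not p2, w2
Accessibility: w0Rw0, w0Rw1, w1Rw0, w1Rw1, w1Rw2, w2Rw1, w2Rw2

Satisfiable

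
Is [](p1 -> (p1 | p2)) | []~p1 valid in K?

Valid in K

Tableau for the negation ~([](p1 -> (p1 | p2)) | []~p1):
1. ~([](p1 -> (p1 | p2)) | []~p1), w0
2. ~[](p1 -> (p1 | p2)), w0   [~|-rule on 1]
3. ~[]~p1, w0   [~|-rule on 1]
4. ~(p1 -> (p1 | p2)), w1   [~[]-rule on 2: fresh world w1, w0Rw1]
5. p1, w1   [~->-rule on 4]
6. ~(p1 | p2), w1   [~->-rule on 4]
7. ~p1, w1   [~|-rule on 6]
8. ~p2, w1   [~|-rule on 6]
Accessibility: w0Rw1
Branch closes: p1 and ~p1 both at w1.
All branches of the negation close; one closing branch shown above.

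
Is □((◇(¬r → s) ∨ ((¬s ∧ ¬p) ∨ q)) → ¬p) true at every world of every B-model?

Invalid (countermodel exists)

Tableau for the negation ¬□((◇(¬r → s) ∨ ((¬s ∧ ¬p) ∨ q)) → ¬p):
1. ¬□((◇(¬r → s) ∨ ((¬s ∧ ¬p) ∨ q)) → ¬p), w0
2. ¬((◇(¬r → s) ∨ ((¬s ∧ ¬p) ∨ q)) → ¬p), w1
3. ◇(¬r → s) ∨ ((¬s ∧ ¬p) ∨ q), w1
4. p, w1
5. (¬s ∧ ¬p) ∨ q, w1
6. q, w1
Accessibility: w0Rw0, w0Rw1, w1Rw0, w1Rw1
The negation has an open branch (countermodel exists).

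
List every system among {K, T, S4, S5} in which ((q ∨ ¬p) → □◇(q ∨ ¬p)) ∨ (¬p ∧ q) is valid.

S5

S5-tableau for the negation ¬(((q ∨ ¬p) → □◇(q ∨ ¬p)) ∨ (¬p ∧ q)):
1. ¬(((q ∨ ¬p) → □◇(q ∨ ¬p)) ∨ (¬p ∧ q)), u
2. ¬((q ∨ ¬p) → □◇(q ∨ ¬p)), u
3. ¬(¬p ∧ q), u
4. q ∨ ¬p, u
5. ¬□◇(q ∨ ¬p), u
6. ¬q, u
7. ¬p, u
8. ¬◇(q ∨ ¬p), v
9. ¬(q ∨ ¬p), u
10. p, u
Accessibility: uRu, uRv, vRu, vRv
Branch closes: p and ¬p both at u.
Every branch closes (one shown): valid in S5.
S4-tableau for the negation ¬(((q ∨ ¬p) → □◇(q ∨ ¬p)) ∨ (¬p ∧ q)):
1. ¬(((q ∨ ¬p) → □◇(q ∨ ¬p)) ∨ (¬p ∧ q)), u
2. ¬((q ∨ ¬p) → □◇(q ∨ ¬p)), u
3. ¬(¬p ∧ q), u
4. q ∨ ¬p, u
5. ¬□◇(q ∨ ¬p), u
6. ¬q, u
7. ¬p, u
8. ¬◇(q ∨ ¬p), v
9. ¬(q ∨ ¬p), v
10. ¬q, v
11. p, v
Accessibility: uRu, uRv, vRv
Complete open branch: countermodel on an S4-frame, so not valid in S4, nor in K, T (the same frame is also a K-frame and a T-frame).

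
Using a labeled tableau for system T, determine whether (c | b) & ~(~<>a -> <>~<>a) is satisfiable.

Unsatisfiable (every branch closes)

1. (c | b) & ~(~<>a -> <>~<>a), w0
2. c | b, w0
3. ~(~<>a -> <>~<>a), w0
4. ~<>a, w0
5. ~<>~<>a, w0
6. ~a, w0
7. <>a, w0
8. b, w0
9. a, w1
10. ~a, w1
Accessibility: w0Rw0, w0Rw1, w1Rw1
Branch closes: a and ~a both at w1.
(One branch shown.) All branches close.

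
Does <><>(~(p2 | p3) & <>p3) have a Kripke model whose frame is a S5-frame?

1. <><>(~(p2 | p3) & <>p3), w0
2. <>(~(p2 | p3) & <>p3), w1   [<>-rule on 1: fresh world w1, w0Rw1]
3. ~(p2 | p3) & <>p3, w2   [<>-rule on 2: fresh world w2, w1Rw2]
4. ~(p2 | p3), w2   [&-rule on 3]
5. <>p3, w2   [&-rule on 3]
6. ~p2, w2   [~|-rule on 4]
7. ~p3, w2   [~|-rule on 4]
8. p3, w3   [<>-rule on 5: fresh world w3, w2Rw3]
Accessibility: w0Rw0, w0Rw1, w0Rw2, w0Rw3, w1Rw0, w1Rw1, w1Rw2, w1Rw3, w2Rw0, w2Rw1, w2Rw2, w2Rw3, w3Rw0, w3Rw1, w3Rw2, w3Rw3

Satisfiable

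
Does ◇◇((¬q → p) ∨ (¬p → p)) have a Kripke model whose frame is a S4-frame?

Yes, satisfiable

1. ◇◇((¬q → p) ∨ (¬p → p)), 0
2. ◇((¬q → p) ∨ (¬p → p)), 1   [◇-rule on 1: fresh world 1, 0R1]
3. (¬q → p) ∨ (¬p → p), 2   [◇-rule on 2: fresh world 2, 1R2]
4. ¬p → p, 2   [∨-rule on 3 (branches; this branch)]
5. p, 2   [→-rule on 4 (branches; this branch)]
Accessibility: 0R0, 0R1, 0R2, 1R1, 1R2, 2R2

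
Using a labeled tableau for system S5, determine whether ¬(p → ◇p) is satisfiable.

Unsatisfiable (every branch closes)

1. ¬(p → ◇p), u
2. p, u
3. ¬◇p, u
4. ¬p, u
Accessibility: uRu
Branch closes: p and ¬p both at u.
(One branch shown.) All branches close.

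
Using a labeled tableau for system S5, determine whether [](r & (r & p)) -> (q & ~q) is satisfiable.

Yes, satisfiable

1. [](r & (r & p)) -> (q & ~q), 0
2. ~[](r & (r & p)), 0
3. ~(r & (r & p)), 1
4. ~(r & p), 1
5. ~p, 1
Accessibility: 0R0, 0R1, 1R0, 1R1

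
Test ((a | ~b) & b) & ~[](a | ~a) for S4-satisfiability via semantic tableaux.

1. ((a | ~b) & b) & ~[](a | ~a), 0
2. (a | ~b) & b, 0
3. ~[](a | ~a), 0
4. a | ~b, 0
5. b, 0
6. a, 0
7. ~(a | ~a), 1
8. ~a, 1
9. a, 1
Accessibility: 0R0, 0R1, 1R1
Branch closes: a and ~a both at 1.
(One branch shown.) All branches close.

Unsatisfiable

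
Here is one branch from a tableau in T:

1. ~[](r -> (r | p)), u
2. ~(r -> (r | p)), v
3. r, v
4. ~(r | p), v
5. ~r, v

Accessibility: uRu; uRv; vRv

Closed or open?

Both r and ~r appear at v.

Closed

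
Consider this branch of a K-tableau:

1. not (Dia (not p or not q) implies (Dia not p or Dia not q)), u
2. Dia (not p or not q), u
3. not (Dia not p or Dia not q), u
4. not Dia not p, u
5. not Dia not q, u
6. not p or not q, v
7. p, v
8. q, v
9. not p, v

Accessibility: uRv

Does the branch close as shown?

Yes, closed

Both p and not p appear at v.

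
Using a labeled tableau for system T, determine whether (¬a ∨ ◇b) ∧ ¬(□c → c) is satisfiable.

No, unsatisfiable

1. (¬a ∨ ◇b) ∧ ¬(□c → c), 0
2. ¬a ∨ ◇b, 0
3. ¬(□c → c), 0
4. □c, 0
5. ¬c, 0
6. c, 0
Accessibility: 0R0
Branch closes: c and ¬c both at 0.
Every branch closes; the branch above is one of them.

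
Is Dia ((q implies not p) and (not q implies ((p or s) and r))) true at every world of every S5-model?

Invalid (countermodel exists)

Tableau for the negation not Dia ((q implies not p) and (not q implies ((p or s) and r))):
1. not Dia ((q implies not p) and (not q implies ((p or s) and r))), w0
2. not ((q implies not p) and (not q implies ((p or s) and r))), w0
3. not (not q implies ((p or s) and r)), w0
4. not q, w0
5. not ((p or s) and r), w0
6. not r, w0
Accessibility: w0Rw0
The negation has an open branch (countermodel exists).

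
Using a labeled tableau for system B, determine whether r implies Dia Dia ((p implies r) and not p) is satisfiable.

1. r implies Dia Dia ((p implies r) and not p), u
2. Dia Dia ((p implies r) and not p), u
3. Dia ((p implies r) and not p), v
4. (p implies r) and not p, w
5. p implies r, w
6. not p, w
7. r, w
Accessibility: uRu, uRv, vRu, vRv, vRw, wRv, wRw

Satisfiable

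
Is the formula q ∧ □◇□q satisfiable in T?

1. q ∧ □◇□q, u
2. q, u
3. □◇□q, u
4. ◇□q, u
5. □q, v
6. ◇□q, v
7. q, v
8. □q, w
9. q, w
Accessibility: uRu, uRv, vRv, vRw, wRw

Satisfiable (open branch found)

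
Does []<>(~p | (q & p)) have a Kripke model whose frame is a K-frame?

1. []<>(~p | (q & p)), w0

Yes, satisfiable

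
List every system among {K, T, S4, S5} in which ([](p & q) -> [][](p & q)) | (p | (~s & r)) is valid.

K-tableau for the negation ~(([](p & q) -> [][](p & q)) | (p | (~s & r))):
1. ~(([](p & q) -> [][](p & q)) | (p | (~s & r))), u
2. ~([](p & q) -> [][](p & q)), u
3. ~(p | (~s & r)), u
4. [](p & q), u
5. ~[][](p & q), u
6. ~p, u
7. ~(~s & r), u
8. ~r, u
9. ~[](p & q), v
10. p & q, v
11. p, v
12. q, v
13. ~(p & q), w
14. ~q, w
Accessibility: uRv, vRw
Complete open branch: countermodel on a K-frame, so not valid in K.
T-tableau for the negation ~(([](p & q) -> [][](p & q)) | (p | (~s & r))):
1. ~(([](p & q) -> [][](p & q)) | (p | (~s & r))), u
2. ~([](p & q) -> [][](p & q)), u
3. ~(p | (~s & r)), u
4. [](p & q), u
5. ~[][](p & q), u
6. ~p, u
7. ~(~s & r), u
8. p & q, u
9. p, u
10. q, u
Accessibility: uRu
Branch closes: p and ~p both at u.
Every branch closes (one shown): valid in T, hence also in S4, S5 (every theorem of T is a theorem of S4 and S5).

T, S4, S5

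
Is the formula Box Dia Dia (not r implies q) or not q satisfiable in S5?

Yes, satisfiable

1. Box Dia Dia (not r implies q) or not q, w0
2. not q, w0   [or-rule on 1 (branches; this branch)]
Accessibility: w0Rw0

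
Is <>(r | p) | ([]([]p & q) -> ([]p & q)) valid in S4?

Valid

Tableau for the negation ~(<>(r | p) | ([]([]p & q) -> ([]p & q))):
1. ~(<>(r | p) | ([]([]p & q) -> ([]p & q))), w0
2. ~<>(r | p), w0
3. ~([]([]p & q) -> ([]p & q)), w0
4. []([]p & q), w0
5. ~([]p & q), w0
6. ~(r | p), w0
7. ~r, w0
8. ~p, w0
9. []p & q, w0
10. []p, w0
11. q, w0
12. p, w0
Accessibility: w0Rw0
Branch closes: p and ~p both at w0.
All branches of the negation close; one closing branch shown above.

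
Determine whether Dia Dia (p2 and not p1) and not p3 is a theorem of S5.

Tableau for the negation not (Dia Dia (p2 and not p1) and not p3):
1. not (Dia Dia (p2 and not p1) and not p3), u
2. p3, u   [neg-and-rule on 1 (branches; this branch)]
Accessibility: uRu
The negation has an open branch (countermodel exists).

No, not valid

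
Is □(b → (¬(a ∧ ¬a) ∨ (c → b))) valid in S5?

Valid in S5

Tableau for the negation ¬□(b → (¬(a ∧ ¬a) ∨ (c → b))):
1. ¬□(b → (¬(a ∧ ¬a) ∨ (c → b))), w0
2. ¬(b → (¬(a ∧ ¬a) ∨ (c → b))), w1
3. b, w1
4. ¬(¬(a ∧ ¬a) ∨ (c → b)), w1
5. a ∧ ¬a, w1
6. ¬(c → b), w1
7. a, w1
8. ¬a, w1
Accessibility: w0Rw0, w0Rw1, w1Rw0, w1Rw1
Branch closes: a and ¬a both at w1.
All branches of the negation close; one closing branch shown above.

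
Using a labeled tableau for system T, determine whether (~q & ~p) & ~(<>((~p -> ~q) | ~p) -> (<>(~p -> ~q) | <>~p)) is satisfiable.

Unsatisfiable

1. (~q & ~p) & ~(<>((~p -> ~q) | ~p) -> (<>(~p -> ~q) | <>~p)), 0
2. ~q & ~p, 0
3. ~(<>((~p -> ~q) | ~p) -> (<>(~p -> ~q) | <>~p)), 0
4. ~q, 0
5. ~p, 0
6. <>((~p -> ~q) | ~p), 0
7. ~(<>(~p -> ~q) | <>~p), 0
8. ~<>(~p -> ~q), 0
9. ~<>~p, 0
10. ~(~p -> ~q), 0
11. q, 0
Accessibility: 0R0
Branch closes: q and ~q both at 0.
Every branch closes; the branch above is one of them.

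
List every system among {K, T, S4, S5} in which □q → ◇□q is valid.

T, S4, S5

K-tableau for the negation ¬(□q → ◇□q):
1. ¬(□q → ◇□q), u
2. □q, u   [¬→-rule on 1]
3. ¬◇□q, u   [¬→-rule on 1]
Complete open branch: countermodel on a K-frame, so not valid in K.
T-tableau for the negation ¬(□q → ◇□q):
1. ¬(□q → ◇□q), u
2. □q, u   [¬→-rule on 1]
3. ¬◇□q, u   [¬→-rule on 1]
4. q, u   [□-rule on 2 via uRu]
5. ¬□q, u   [¬◇-rule on 3 via uRu]
6. ¬q, v   [¬□-rule on 5: fresh world v, uRv]
7. q, v   [□-rule on 2 via uRv]
Accessibility: uRu, uRv, vRv
Branch closes: q and ¬q both at v.
Every branch closes (one shown): valid in T, hence also in S4, S5 (every theorem of T is a theorem of S4 and S5).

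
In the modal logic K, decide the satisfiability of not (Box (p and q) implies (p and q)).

1. not (Box (p and q) implies (p and q)), 0
2. Box (p and q), 0
3. not (p and q), 0
4. not q, 0

Yes, satisfiable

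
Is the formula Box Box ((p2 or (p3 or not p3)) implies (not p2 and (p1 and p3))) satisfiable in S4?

Satisfiable

1. Box Box ((p2 or (p3 or not p3)) implies (not p2 and (p1 and p3))), 0
2. Box ((p2 or (p3 or not p3)) implies (not p2 and (p1 and p3))), 0   [Box-rule on 1 via 0R0]
3. (p2 or (p3 or not p3)) implies (not p2 and (p1 and p3)), 0   [Box-rule on 2 via 0R0]
4. not p2 and (p1 and p3), 0   [implies-rule on 3 (branches; this branch)]
5. not p2, 0   [and-rule on 4]
6. p1 and p3, 0   [and-rule on 4]
7. p1, 0   [and-rule on 6]
8. p3, 0   [and-rule on 6]
Accessibility: 0R0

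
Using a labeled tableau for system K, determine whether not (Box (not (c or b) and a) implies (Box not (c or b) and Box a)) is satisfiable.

Unsatisfiable

1. not (Box (not (c or b) and a) implies (Box not (c or b) and Box a)), w0
2. Box (not (c or b) and a), w0   [neg-implies-rule on 1]
3. not (Box not (c or b) and Box a), w0   [neg-implies-rule on 1]
4. not Box not (c or b), w0   [neg-and-rule on 3 (branches; this branch)]
5. c or b, w1   [neg-Box-rule on 4: fresh world w1, w0Rw1]
6. not (c or b) and a, w1   [Box-rule on 2 via w0Rw1]
7. not (c or b), w1   [and-rule on 6]
8. a, w1   [and-rule on 6]
9. not c, w1   [neg-or-rule on 7]
10. not b, w1   [neg-or-rule on 7]
11. b, w1   [or-rule on 5 (branches; this branch)]
Accessibility: w0Rw1
Branch closes: b and not b both at w1.
Every branch closes; the branch above is one of them.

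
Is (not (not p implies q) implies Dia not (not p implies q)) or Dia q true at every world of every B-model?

Valid in B

Tableau for the negation not ((not (not p implies q) implies Dia not (not p implies q)) or Dia q):
1. not ((not (not p implies q) implies Dia not (not p implies q)) or Dia q), w0
2. not (not (not p implies q) implies Dia not (not p implies q)), w0
3. not Dia q, w0
4. not (not p implies q), w0
5. not Dia not (not p implies q), w0
6. not p, w0
7. not q, w0
8. not p implies q, w0
9. q, w0
Accessibility: w0Rw0
Branch closes: q and not q both at w0.
All branches of the negation close; one closing branch shown above.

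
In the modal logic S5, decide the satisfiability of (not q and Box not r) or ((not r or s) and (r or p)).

Satisfiable

1. (not q and Box not r) or ((not r or s) and (r or p)), u
2. (not r or s) and (r or p), u
3. not r or s, u
4. r or p, u
5. s, u
6. p, u
Accessibility: uRu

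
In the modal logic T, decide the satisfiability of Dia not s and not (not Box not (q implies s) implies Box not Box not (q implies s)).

1. Dia not s and not (not Box not (q implies s) implies Box not Box not (q implies s)), 0
2. Dia not s, 0
3. not (not Box not (q implies s) implies Box not Box not (q implies s)), 0
4. not Box not (q implies s), 0
5. not Box not Box not (q implies s), 0
6. not s, 1
7. q implies s, 2
8. s, 2
9. Box not (q implies s), 3
10. not (q implies s), 3
11. q, 3
12. not s, 3
Accessibility: 0R0, 0R1, 0R2, 0R3, 1R1, 2R2, 3R3

Satisfiable (open branch found)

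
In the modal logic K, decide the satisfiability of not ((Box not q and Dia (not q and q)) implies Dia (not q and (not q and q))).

No, unsatisfiable

1. not ((Box not q and Dia (not q and q)) implies Dia (not q and (not q and q))), 0
2. Box not q and Dia (not q and q), 0
3. not Dia (not q and (not q and q)), 0
4. Box not q, 0
5. Dia (not q and q), 0
6. not q and q, 1
7. not q, 1
8. q, 1
Accessibility: 0R1
Branch closes: q and not q both at 1.
Every branch closes; the branch above is one of them.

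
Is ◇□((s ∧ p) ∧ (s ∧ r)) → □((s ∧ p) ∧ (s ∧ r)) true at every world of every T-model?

Not valid

Tableau for the negation ¬(◇□((s ∧ p) ∧ (s ∧ r)) → □((s ∧ p) ∧ (s ∧ r))):
1. ¬(◇□((s ∧ p) ∧ (s ∧ r)) → □((s ∧ p) ∧ (s ∧ r))), u
2. ◇□((s ∧ p) ∧ (s ∧ r)), u
3. ¬□((s ∧ p) ∧ (s ∧ r)), u
4. □((s ∧ p) ∧ (s ∧ r)), v
5. (s ∧ p) ∧ (s ∧ r), v
6. s ∧ p, v
7. s ∧ r, v
8. s, v
9. p, v
10. r, v
11. ¬((s ∧ p) ∧ (s ∧ r)), w
12. ¬(s ∧ r), w
13. ¬r, w
Accessibility: uRu, uRv, uRw, vRv, wRw
The negation has an open branch (countermodel exists).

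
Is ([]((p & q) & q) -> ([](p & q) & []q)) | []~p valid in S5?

Yes, valid

Tableau for the negation ~(([]((p & q) & q) -> ([](p & q) & []q)) | []~p):
1. ~(([]((p & q) & q) -> ([](p & q) & []q)) | []~p), w0
2. ~([]((p & q) & q) -> ([](p & q) & []q)), w0
3. ~[]~p, w0
4. []((p & q) & q), w0
5. ~([](p & q) & []q), w0
6. (p & q) & q, w0
7. p & q, w0
8. q, w0
9. p, w0
10. ~[](p & q), w0
11. p, w1
12. (p & q) & q, w1
13. p & q, w1
14. q, w1
15. ~(p & q), w2
16. (p & q) & q, w2
17. p & q, w2
18. q, w2
19. p, w2
20. ~q, w2
Accessibility: w0Rw0, w0Rw1, w0Rw2, w1Rw0, w1Rw1, w1Rw2, w2Rw0, w2Rw1, w2Rw2
Branch closes: q and ~q both at w2.
All branches of the negation close; one closing branch shown above.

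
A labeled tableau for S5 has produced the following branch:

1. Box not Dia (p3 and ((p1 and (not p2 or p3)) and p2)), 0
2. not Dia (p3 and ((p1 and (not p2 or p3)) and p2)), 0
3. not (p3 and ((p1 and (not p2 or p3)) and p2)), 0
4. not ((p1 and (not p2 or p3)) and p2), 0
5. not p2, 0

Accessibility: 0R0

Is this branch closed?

Not closed

No atom appears with both signs at the same world.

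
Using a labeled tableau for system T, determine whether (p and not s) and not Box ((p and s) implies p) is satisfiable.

1. (p and not s) and not Box ((p and s) implies p), 0
2. p and not s, 0   [and-rule on 1]
3. not Box ((p and s) implies p), 0   [and-rule on 1]
4. p, 0   [and-rule on 2]
5. not s, 0   [and-rule on 2]
6. not ((p and s) implies p), 1   [neg-Box-rule on 3: fresh world 1, 0R1]
7. p and s, 1   [neg-implies-rule on 6]
8. not p, 1   [neg-implies-rule on 6]
9. p, 1   [and-rule on 7]
10. s, 1   [and-rule on 7]
Accessibility: 0R0, 0R1, 1R1
Branch closes: p and not p both at 1.
(One branch shown.) All branches close.

Unsatisfiable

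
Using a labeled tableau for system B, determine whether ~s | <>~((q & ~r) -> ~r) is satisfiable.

Satisfiable (open branch found)

1. ~s | <>~((q & ~r) -> ~r), 0
2. ~s, 0
Accessibility: 0R0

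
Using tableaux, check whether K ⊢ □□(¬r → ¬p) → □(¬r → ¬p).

Tableau for the negation ¬(□□(¬r → ¬p) → □(¬r → ¬p)):
1. ¬(□□(¬r → ¬p) → □(¬r → ¬p)), 0
2. □□(¬r → ¬p), 0   [¬→-rule on 1]
3. ¬□(¬r → ¬p), 0   [¬→-rule on 1]
4. ¬(¬r → ¬p), 1   [¬□-rule on 3: fresh world 1, 0R1]
5. ¬r, 1   [¬→-rule on 4]
6. p, 1   [¬→-rule on 4]
7. □(¬r → ¬p), 1   [□-rule on 2 via 0R1]
Accessibility: 0R1
The negation has an open branch (countermodel exists).

No, not valid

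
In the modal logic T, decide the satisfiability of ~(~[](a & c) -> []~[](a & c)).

Satisfiable

1. ~(~[](a & c) -> []~[](a & c)), u
2. ~[](a & c), u   [~->-rule on 1]
3. ~[]~[](a & c), u   [~->-rule on 1]
4. ~(a & c), v   [~[]-rule on 2: fresh world v, uRv]
5. ~c, v   [~&-rule on 4 (branches; this branch)]
6. [](a & c), w   [~[]-rule on 3: fresh world w, uRw]
7. a & c, w   [[]-rule on 6 via wRw]
8. a, w   [&-rule on 7]
9. c, w   [&-rule on 7]
Accessibility: uRu, uRv, uRw, vRv, wRw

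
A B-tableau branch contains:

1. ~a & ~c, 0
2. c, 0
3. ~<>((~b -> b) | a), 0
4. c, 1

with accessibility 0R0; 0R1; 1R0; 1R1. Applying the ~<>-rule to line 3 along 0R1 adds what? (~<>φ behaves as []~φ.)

~((~b -> b) | a), 1

~<>φ behaves as []~φ: propagate the negated body to each accessible world.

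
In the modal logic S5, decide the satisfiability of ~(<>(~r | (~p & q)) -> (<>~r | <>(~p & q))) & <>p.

Unsatisfiable

1. ~(<>(~r | (~p & q)) -> (<>~r | <>(~p & q))) & <>p, u
2. ~(<>(~r | (~p & q)) -> (<>~r | <>(~p & q))), u   [&-rule on 1]
3. <>p, u   [&-rule on 1]
4. <>(~r | (~p & q)), u   [~->-rule on 2]
5. ~(<>~r | <>(~p & q)), u   [~->-rule on 2]
6. ~<>~r, u   [~|-rule on 5]
7. ~<>(~p & q), u   [~|-rule on 5]
8. r, u   [~<>-rule on 6 via uRu]
9. ~(~p & q), u   [~<>-rule on 7 via uRu]
10. ~q, u   [~&-rule on 9 (branches; this branch)]
11. p, v   [<>-rule on 3: fresh world v, uRv]
12. r, v   [~<>-rule on 6 via uRv]
13. ~(~p & q), v   [~<>-rule on 7 via uRv]
14. ~q, v   [~&-rule on 13 (branches; this branch)]
15. ~r | (~p & q), w   [<>-rule on 4: fresh world w, uRw]
16. r, w   [~<>-rule on 6 via uRw]
17. ~(~p & q), w   [~<>-rule on 7 via uRw]
18. ~p & q, w   [|-rule on 15 (branches; this branch)]
19. ~p, w   [&-rule on 18]
20. q, w   [&-rule on 18]
21. ~q, w   [~&-rule on 17 (branches; this branch)]
Accessibility: uRu, uRv, uRw, vRu, vRv, vRw, wRu, wRv, wRw
Branch closes: q and ~q both at w.
(One branch shown.) All branches close.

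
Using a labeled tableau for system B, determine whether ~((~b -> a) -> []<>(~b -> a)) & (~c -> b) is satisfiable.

1. ~((~b -> a) -> []<>(~b -> a)) & (~c -> b), u
2. ~((~b -> a) -> []<>(~b -> a)), u   [&-rule on 1]
3. ~c -> b, u   [&-rule on 1]
4. ~b -> a, u   [~->-rule on 2]
5. ~[]<>(~b -> a), u   [~->-rule on 2]
6. b, u   [->-rule on 3 (branches; this branch)]
7. a, u   [->-rule on 4 (branches; this branch)]
8. ~<>(~b -> a), v   [~[]-rule on 5: fresh world v, uRv]
9. ~(~b -> a), u   [~<>-rule on 8 via vRu]
10. ~b, u   [~->-rule on 9]
11. ~a, u   [~->-rule on 9]
Accessibility: uRu, uRv, vRu, vRv
Branch closes: b and ~b both at u.
Every branch closes; the branch above is one of them.

Unsatisfiable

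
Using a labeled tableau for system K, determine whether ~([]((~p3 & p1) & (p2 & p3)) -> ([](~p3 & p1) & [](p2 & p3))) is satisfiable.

1. ~([]((~p3 & p1) & (p2 & p3)) -> ([](~p3 & p1) & [](p2 & p3))), w0
2. []((~p3 & p1) & (p2 & p3)), w0
3. ~([](~p3 & p1) & [](p2 & p3)), w0
4. ~[](p2 & p3), w0
5. ~(p2 & p3), w1
6. (~p3 & p1) & (p2 & p3), w1
7. ~p3 & p1, w1
8. p2 & p3, w1
9. ~p3, w1
10. p1, w1
11. p2, w1
12. p3, w1
Accessibility: w0Rw1
Branch closes: p3 and ~p3 both at w1.
(One branch shown.) All branches close.

Unsatisfiable (every branch closes)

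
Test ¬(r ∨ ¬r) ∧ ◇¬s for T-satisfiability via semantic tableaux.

Unsatisfiable

1. ¬(r ∨ ¬r) ∧ ◇¬s, 0
2. ¬(r ∨ ¬r), 0   [∧-rule on 1]
3. ◇¬s, 0   [∧-rule on 1]
4. ¬r, 0   [¬∨-rule on 2]
5. r, 0   [¬∨-rule on 2]
Accessibility: 0R0
Branch closes: r and ¬r both at 0.
All branches of the tableau close; one closing branch shown above.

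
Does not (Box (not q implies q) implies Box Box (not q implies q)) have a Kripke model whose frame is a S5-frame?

Unsatisfiable (every branch closes)

1. not (Box (not q implies q) implies Box Box (not q implies q)), 0
2. Box (not q implies q), 0
3. not Box Box (not q implies q), 0
4. not q implies q, 0
5. q, 0
6. not Box (not q implies q), 1
7. not q implies q, 1
8. q, 1
9. not (not q implies q), 2
10. not q, 2
11. not q implies q, 2
12. q, 2
Accessibility: 0R0, 0R1, 0R2, 1R0, 1R1, 1R2, 2R0, 2R1, 2R2
Branch closes: q and not q both at 2.
Every branch closes; the branch above is one of them.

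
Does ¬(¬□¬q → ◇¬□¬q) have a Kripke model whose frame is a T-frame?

1. ¬(¬□¬q → ◇¬□¬q), u
2. ¬□¬q, u
3. ¬◇¬□¬q, u
4. □¬q, u
5. ¬q, u
6. q, v
7. □¬q, v
8. ¬q, v
Accessibility: uRu, uRv, vRv
Branch closes: q and ¬q both at v.
Every branch closes; the branch above is one of them.

Unsatisfiable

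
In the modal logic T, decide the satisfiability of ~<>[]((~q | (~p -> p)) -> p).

1. ~<>[]((~q | (~p -> p)) -> p), w0
2. ~[]((~q | (~p -> p)) -> p), w0   [~<>-rule on 1 via w0Rw0]
3. ~((~q | (~p -> p)) -> p), w1   [~[]-rule on 2: fresh world w1, w0Rw1]
4. ~q | (~p -> p), w1   [~->-rule on 3]
5. ~p, w1   [~->-rule on 3]
6. ~[]((~q | (~p -> p)) -> p), w1   [~<>-rule on 1 via w0Rw1]
7. ~q, w1   [|-rule on 4 (branches; this branch)]
8. ~((~q | (~p -> p)) -> p), w2   [~[]-rule on 6: fresh world w2, w1Rw2]
9. ~q | (~p -> p), w2   [~->-rule on 8]
10. ~p, w2   [~->-rule on 8]
11. ~q, w2   [|-rule on 9 (branches; this branch)]
Accessibility: w0Rw0, w0Rw1, w1Rw1, w1Rw2, w2Rw2

Satisfiable (open branch found)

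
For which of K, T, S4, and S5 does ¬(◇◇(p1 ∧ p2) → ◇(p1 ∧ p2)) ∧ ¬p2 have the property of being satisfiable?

K, T

S4-tableau for the formula:
1. ¬(◇◇(p1 ∧ p2) → ◇(p1 ∧ p2)) ∧ ¬p2, 0
2. ¬(◇◇(p1 ∧ p2) → ◇(p1 ∧ p2)), 0
3. ¬p2, 0
4. ◇◇(p1 ∧ p2), 0
5. ¬◇(p1 ∧ p2), 0
6. ¬(p1 ∧ p2), 0
7. ◇(p1 ∧ p2), 1
8. ¬(p1 ∧ p2), 1
9. ¬p2, 1
10. p1 ∧ p2, 2
11. p1, 2
12. p2, 2
13. ¬(p1 ∧ p2), 2
14. ¬p2, 2
Accessibility: 0R0, 0R1, 0R2, 1R1, 1R2, 2R2
Branch closes: p2 and ¬p2 both at 2.
Every branch closes (one shown): unsatisfiable in S4, hence also in S5 (every S5-frame is an S4-frame).
T-tableau for the formula:
1. ¬(◇◇(p1 ∧ p2) → ◇(p1 ∧ p2)) ∧ ¬p2, 0
2. ¬(◇◇(p1 ∧ p2) → ◇(p1 ∧ p2)), 0
3. ¬p2, 0
4. ◇◇(p1 ∧ p2), 0
5. ¬◇(p1 ∧ p2), 0
6. ¬(p1 ∧ p2), 0
7. ◇(p1 ∧ p2), 1
8. ¬(p1 ∧ p2), 1
9. ¬p2, 1
10. p1 ∧ p2, 2
11. p1, 2
12. p2, 2
Accessibility: 0R0, 0R1, 1R1, 1R2, 2R2
Complete open branch: satisfiable in T, hence also in K (this T-model is also a K-model).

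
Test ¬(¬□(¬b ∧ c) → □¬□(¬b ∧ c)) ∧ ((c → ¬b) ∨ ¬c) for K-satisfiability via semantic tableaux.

Yes, satisfiable

1. ¬(¬□(¬b ∧ c) → □¬□(¬b ∧ c)) ∧ ((c → ¬b) ∨ ¬c), w0
2. ¬(¬□(¬b ∧ c) → □¬□(¬b ∧ c)), w0   [∧-rule on 1]
3. (c → ¬b) ∨ ¬c, w0   [∧-rule on 1]
4. ¬□(¬b ∧ c), w0   [¬→-rule on 2]
5. ¬□¬□(¬b ∧ c), w0   [¬→-rule on 2]
6. ¬c, w0   [∨-rule on 3 (branches; this branch)]
7. ¬(¬b ∧ c), w1   [¬□-rule on 4: fresh world w1, w0Rw1]
8. ¬c, w1   [¬∧-rule on 7 (branches; this branch)]
9. □(¬b ∧ c), w2   [¬□-rule on 5: fresh world w2, w0Rw2]
Accessibility: w0Rw1, w0Rw2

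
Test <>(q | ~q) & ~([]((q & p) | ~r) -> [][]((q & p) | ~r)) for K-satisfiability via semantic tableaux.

1. <>(q | ~q) & ~([]((q & p) | ~r) -> [][]((q & p) | ~r)), u
2. <>(q | ~q), u
3. ~([]((q & p) | ~r) -> [][]((q & p) | ~r)), u
4. []((q & p) | ~r), u
5. ~[][]((q & p) | ~r), u
6. q | ~q, v
7. (q & p) | ~r, v
8. ~q, v
9. ~r, v
10. ~[]((q & p) | ~r), w
11. (q & p) | ~r, w
12. ~r, w
13. ~((q & p) | ~r), x
14. ~(q & p), x
15. r, x
16. ~p, x
Accessibility: uRv, uRw, wRx

Satisfiable (open branch found)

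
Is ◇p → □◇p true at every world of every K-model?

Not valid

Tableau for the negation ¬(◇p → □◇p):
1. ¬(◇p → □◇p), 0
2. ◇p, 0
3. ¬□◇p, 0
4. p, 1
5. ¬◇p, 2
Accessibility: 0R1, 0R2
The negation has an open branch (countermodel exists).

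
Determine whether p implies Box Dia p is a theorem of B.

Yes, valid

Tableau for the negation not (p implies Box Dia p):
1. not (p implies Box Dia p), 0
2. p, 0
3. not Box Dia p, 0
4. not Dia p, 1
5. not p, 0
Accessibility: 0R0, 0R1, 1R0, 1R1
Branch closes: p and not p both at 0.
Every branch of the negation's tableau closes; the branch above is one of them.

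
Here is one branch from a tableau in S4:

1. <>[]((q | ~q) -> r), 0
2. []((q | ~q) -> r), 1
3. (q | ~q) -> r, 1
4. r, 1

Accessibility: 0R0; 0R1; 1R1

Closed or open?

No atom appears with both signs at the same world.

Open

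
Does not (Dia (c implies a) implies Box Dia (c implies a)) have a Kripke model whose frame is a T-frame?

Yes, satisfiable

1. not (Dia (c implies a) implies Box Dia (c implies a)), u
2. Dia (c implies a), u
3. not Box Dia (c implies a), u
4. c implies a, v
5. a, v
6. not Dia (c implies a), w
7. not (c implies a), w
8. c, w
9. not a, w
Accessibility: uRu, uRv, uRw, vRv, wRw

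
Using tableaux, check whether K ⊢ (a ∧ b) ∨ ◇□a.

Tableau for the negation ¬((a ∧ b) ∨ ◇□a):
1. ¬((a ∧ b) ∨ ◇□a), u
2. ¬(a ∧ b), u
3. ¬◇□a, u
4. ¬b, u
The negation has an open branch (countermodel exists).

Not valid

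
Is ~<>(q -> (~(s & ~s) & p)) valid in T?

Tableau for the negation <>(q -> (~(s & ~s) & p)):
1. <>(q -> (~(s & ~s) & p)), w0
2. q -> (~(s & ~s) & p), w1   [<>-rule on 1: fresh world w1, w0Rw1]
3. ~(s & ~s) & p, w1   [->-rule on 2 (branches; this branch)]
4. ~(s & ~s), w1   [&-rule on 3]
5. p, w1   [&-rule on 3]
6. s, w1   [~&-rule on 4 (branches; this branch)]
Accessibility: w0Rw0, w0Rw1, w1Rw1
The negation has an open branch (countermodel exists).

Invalid (countermodel exists)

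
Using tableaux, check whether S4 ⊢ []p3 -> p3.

Tableau for the negation ~([]p3 -> p3):
1. ~([]p3 -> p3), 0
2. []p3, 0   [~->-rule on 1]
3. ~p3, 0   [~->-rule on 1]
4. p3, 0   [[]-rule on 2 via 0R0]
Accessibility: 0R0
Branch closes: p3 and ~p3 both at 0.
Every branch of the negation's tableau closes; the branch above is one of them.

Valid in S4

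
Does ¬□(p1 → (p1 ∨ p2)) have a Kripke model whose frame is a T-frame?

1. ¬□(p1 → (p1 ∨ p2)), w0
2. ¬(p1 → (p1 ∨ p2)), w1
3. p1, w1
4. ¬(p1 ∨ p2), w1
5. ¬p1, w1
6. ¬p2, w1
Accessibility: w0Rw0, w0Rw1, w1Rw1
Branch closes: p1 and ¬p1 both at w1.
(One branch shown.) All branches close.

No, unsatisfiable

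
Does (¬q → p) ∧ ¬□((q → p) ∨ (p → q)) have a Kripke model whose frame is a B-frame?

Unsatisfiable (every branch closes)

1. (¬q → p) ∧ ¬□((q → p) ∨ (p → q)), 0
2. ¬q → p, 0   [∧-rule on 1]
3. ¬□((q → p) ∨ (p → q)), 0   [∧-rule on 1]
4. p, 0   [→-rule on 2 (branches; this branch)]
5. ¬((q → p) ∨ (p → q)), 1   [¬□-rule on 3: fresh world 1, 0R1]
6. ¬(q → p), 1   [¬∨-rule on 5]
7. ¬(p → q), 1   [¬∨-rule on 5]
8. q, 1   [¬→-rule on 6]
9. ¬p, 1   [¬→-rule on 6]
10. p, 1   [¬→-rule on 7]
11. ¬q, 1   [¬→-rule on 7]
Accessibility: 0R0, 0R1, 1R0, 1R1
Branch closes: p and ¬p both at 1.
Every branch closes; the branch above is one of them.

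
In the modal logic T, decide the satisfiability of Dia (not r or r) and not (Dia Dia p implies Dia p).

Yes, satisfiable

1. Dia (not r or r) and not (Dia Dia p implies Dia p), 0
2. Dia (not r or r), 0
3. not (Dia Dia p implies Dia p), 0
4. Dia Dia p, 0
5. not Dia p, 0
6. not p, 0
7. not r or r, 1
8. not p, 1
9. r, 1
10. Dia p, 2
11. not p, 2
12. p, 3
Accessibility: 0R0, 0R1, 0R2, 1R1, 2R2, 2R3, 3R3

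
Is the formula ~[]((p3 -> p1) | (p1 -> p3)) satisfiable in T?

1. ~[]((p3 -> p1) | (p1 -> p3)), 0
2. ~((p3 -> p1) | (p1 -> p3)), 1
3. ~(p3 -> p1), 1
4. ~(p1 -> p3), 1
5. p3, 1
6. ~p1, 1
7. p1, 1
8. ~p3, 1
Accessibility: 0R0, 0R1, 1R1
Branch closes: p1 and ~p1 both at 1.
(One branch shown.) All branches close.

Unsatisfiable (every branch closes)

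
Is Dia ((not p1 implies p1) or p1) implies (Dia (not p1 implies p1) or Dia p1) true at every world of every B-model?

Valid in B

Tableau for the negation not (Dia ((not p1 implies p1) or p1) implies (Dia (not p1 implies p1) or Dia p1)):
1. not (Dia ((not p1 implies p1) or p1) implies (Dia (not p1 implies p1) or Dia p1)), 0
2. Dia ((not p1 implies p1) or p1), 0   [neg-implies-rule on 1]
3. not (Dia (not p1 implies p1) or Dia p1), 0   [neg-implies-rule on 1]
4. not Dia (not p1 implies p1), 0   [neg-or-rule on 3]
5. not Dia p1, 0   [neg-or-rule on 3]
6. not (not p1 implies p1), 0   [neg-Dia-rule on 4 via 0R0]
7. not p1, 0   [neg-implies-rule on 6]
8. (not p1 implies p1) or p1, 1   [Dia-rule on 2: fresh world 1, 0R1]
9. not (not p1 implies p1), 1   [neg-Dia-rule on 4 via 0R1]
10. not p1, 1   [neg-implies-rule on 9]
11. not p1 implies p1, 1   [or-rule on 8 (branches; this branch)]
12. p1, 1   [implies-rule on 11 (branches; this branch)]
Accessibility: 0R0, 0R1, 1R0, 1R1
Branch closes: p1 and not p1 both at 1.
All branches of the negation close; one closing branch shown above.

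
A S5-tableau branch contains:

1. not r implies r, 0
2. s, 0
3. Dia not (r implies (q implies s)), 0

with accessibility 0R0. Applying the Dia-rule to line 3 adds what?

a fresh world 1 with 0R1, and not (r implies (q implies s)) at 1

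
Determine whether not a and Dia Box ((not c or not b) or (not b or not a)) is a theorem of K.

Tableau for the negation not (not a and Dia Box ((not c or not b) or (not b or not a))):
1. not (not a and Dia Box ((not c or not b) or (not b or not a))), u
2. not Dia Box ((not c or not b) or (not b or not a)), u   [neg-and-rule on 1 (branches; this branch)]
The negation has an open branch (countermodel exists).

No, not valid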